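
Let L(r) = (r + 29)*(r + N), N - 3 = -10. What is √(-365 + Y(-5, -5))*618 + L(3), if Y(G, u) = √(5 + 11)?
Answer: -128 + 11742*I ≈ -128.0 + 11742.0*I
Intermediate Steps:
N = -7 (N = 3 - 10 = -7)
Y(G, u) = 4 (Y(G, u) = √16 = 4)
L(r) = (-7 + r)*(29 + r) (L(r) = (r + 29)*(r - 7) = (29 + r)*(-7 + r) = (-7 + r)*(29 + r))
√(-365 + Y(-5, -5))*618 + L(3) = √(-365 + 4)*618 + (-203 + 3² + 22*3) = √(-361)*618 + (-203 + 9 + 66) = (19*I)*618 - 128 = 11742*I - 128 = -128 + 11742*I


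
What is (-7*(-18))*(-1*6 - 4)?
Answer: -1260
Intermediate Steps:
(-7*(-18))*(-1*6 - 4) = 126*(-6 - 4) = 126*(-10) = -1260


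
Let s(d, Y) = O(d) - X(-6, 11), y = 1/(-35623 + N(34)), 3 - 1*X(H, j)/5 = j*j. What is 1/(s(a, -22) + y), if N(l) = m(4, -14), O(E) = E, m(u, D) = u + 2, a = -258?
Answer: 35617/11824843 ≈ 0.0030120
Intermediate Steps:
m(u, D) = 2 + u
N(l) = 6 (N(l) = 2 + 4 = 6)
X(H, j) = 15 - 5*j² (X(H, j) = 15 - 5*j*j = 15 - 5*j²)
y = -1/35617 (y = 1/(-35623 + 6) = 1/(-35617) = -1/35617 ≈ -2.8076e-5)
s(d, Y) = 590 + d (s(d, Y) = d - (15 - 5*11²) = d - (15 - 5*121) = d - (15 - 605) = d - 1*(-590) = d + 590 = 590 + d)
1/(s(a, -22) + y) = 1/((590 - 258) - 1/35617) = 1/(332 - 1/35617) = 1/(11824843/35617) = 35617/11824843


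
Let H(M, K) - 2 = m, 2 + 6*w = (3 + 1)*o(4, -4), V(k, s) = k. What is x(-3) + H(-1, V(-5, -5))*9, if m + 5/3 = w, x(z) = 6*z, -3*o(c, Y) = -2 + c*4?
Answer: -46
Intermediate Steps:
o(c, Y) = 2/3 - 4*c/3 (o(c, Y) = -(-2 + c*4)/3 = -(-2 + 4*c)/3 = 2/3 - 4*c/3)
w = -31/9 (w = -1/3 + ((3 + 1)*(2/3 - 4/3*4))/6 = -1/3 + (4*(2/3 - 16/3))/6 = -1/3 + (4*(-14/3))/6 = -1/3 + (1/6)*(-56/3) = -1/3 - 28/9 = -31/9 ≈ -3.4444)
m = -46/9 (m = -5/3 - 31/9 = -46/9 ≈ -5.1111)
H(M, K) = -28/9 (H(M, K) = 2 - 46/9 = -28/9)
x(-3) + H(-1, V(-5, -5))*9 = 6*(-3) - 28/9*9 = -18 - 28 = -46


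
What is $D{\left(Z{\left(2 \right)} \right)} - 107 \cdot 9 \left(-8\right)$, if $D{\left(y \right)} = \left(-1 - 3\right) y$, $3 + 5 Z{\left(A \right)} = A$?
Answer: $\frac{38524}{5} \approx 7704.8$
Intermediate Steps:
$Z{\left(A \right)} = - \frac{3}{5} + \frac{A}{5}$
$D{\left(y \right)} = - 4 y$
$D{\left(Z{\left(2 \right)} \right)} - 107 \cdot 9 \left(-8\right) = - 4 \left(- \frac{3}{5} + \frac{1}{5} \cdot 2\right) - 107 \cdot 9 \left(-8\right) = - 4 \left(- \frac{3}{5} + \frac{2}{5}\right) - -7704 = \left(-4\right) \left(- \frac{1}{5}\right) + 7704 = \frac{4}{5} + 7704 = \frac{38524}{5}$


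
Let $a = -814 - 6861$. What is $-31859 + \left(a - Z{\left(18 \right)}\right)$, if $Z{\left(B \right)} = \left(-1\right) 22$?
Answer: $-39512$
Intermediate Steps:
$a = -7675$
$Z{\left(B \right)} = -22$
$-31859 + \left(a - Z{\left(18 \right)}\right) = -31859 - 7653 = -39512$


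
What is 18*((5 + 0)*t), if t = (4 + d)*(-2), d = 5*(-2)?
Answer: 1080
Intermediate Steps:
d = -10
t = 12 (t = (4 - 10)*(-2) = -6*(-2) = 12)
18*((5 + 0)*t) = 18*((5 + 0)*12) = 18*(5*12) = 18*60 = 1080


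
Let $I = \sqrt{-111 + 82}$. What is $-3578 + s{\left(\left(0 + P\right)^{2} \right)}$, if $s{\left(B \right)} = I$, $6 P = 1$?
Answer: $-3578 + i \sqrt{29} \approx -3578.0 + 5.3852 i$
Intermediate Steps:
$P = \frac{1}{6}$ ($P = \frac{1}{6} \cdot 1 = \frac{1}{6} \approx 0.16667$)
$I = i \sqrt{29}$ ($I = \sqrt{-29} = i \sqrt{29} \approx 5.3852 i$)
$s{\left(B \right)} = i \sqrt{29}$
$-3578 + s{\left(\left(0 + P\right)^{2} \right)} = -3578 + i \sqrt{29}$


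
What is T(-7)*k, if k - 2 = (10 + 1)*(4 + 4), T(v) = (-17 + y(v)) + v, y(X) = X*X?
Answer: 2250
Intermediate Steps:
y(X) = X²
T(v) = -17 + v + v² (T(v) = (-17 + v²) + v = -17 + v + v²)
k = 90 (k = 2 + (10 + 1)*(4 + 4) = 2 + 11*8 = 2 + 88 = 90)
T(-7)*k = (-17 - 7 + (-7)²)*90 = (-17 - 7 + 49)*90 = 25*90 = 2250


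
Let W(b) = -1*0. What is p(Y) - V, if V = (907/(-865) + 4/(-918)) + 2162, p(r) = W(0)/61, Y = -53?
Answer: -857971627/397035 ≈ -2160.9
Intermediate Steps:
W(b) = 0
p(r) = 0 (p(r) = 0/61 = 0*(1/61) = 0)
V = 857971627/397035 (V = (907*(-1/865) + 4*(-1/918)) + 2162 = (-907/865 - 2/459) + 2162 = -418043/397035 + 2162 = 857971627/397035 ≈ 2160.9)
p(Y) - V = 0 - 1*857971627/397035 = 0 - 857971627/397035 = -857971627/397035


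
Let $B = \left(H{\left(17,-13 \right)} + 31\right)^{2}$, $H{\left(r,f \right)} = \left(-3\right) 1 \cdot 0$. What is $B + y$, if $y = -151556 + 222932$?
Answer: $72337$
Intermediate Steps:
$H{\left(r,f \right)} = 0$ ($H{\left(r,f \right)} = \left(-3\right) 0 = 0$)
$B = 961$ ($B = \left(0 + 31\right)^{2} = 31^{2} = 961$)
$y = 71376$
$B + y = 961 + 71376 = 72337$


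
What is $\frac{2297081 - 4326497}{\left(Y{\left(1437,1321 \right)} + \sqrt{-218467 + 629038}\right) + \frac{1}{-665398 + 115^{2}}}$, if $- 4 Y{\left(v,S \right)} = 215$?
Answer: $- \frac{742326857590815714528}{2774387268384777743} - \frac{2030177580519192467328 \sqrt{19}}{2774387268384777743} \approx -3457.2$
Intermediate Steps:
$Y{\left(v,S \right)} = - \frac{215}{4}$ ($Y{\left(v,S \right)} = \left(- \frac{1}{4}\right) 215 = - \frac{215}{4}$)
$\frac{2297081 - 4326497}{\left(Y{\left(1437,1321 \right)} + \sqrt{-218467 + 629038}\right) + \frac{1}{-665398 + 115^{2}}} = \frac{2297081 - 4326497}{\left(- \frac{215}{4} + \sqrt{-218467 + 629038}\right) + \frac{1}{-665398 + 115^{2}}} = - \frac{2029416}{\left(- \frac{215}{4} + \sqrt{410571}\right) + \frac{1}{-665398 + 13225}} = - \frac{2029416}{\left(- \frac{215}{4} + 147 \sqrt{19}\right) + \frac{1}{-652173}} = - \frac{2029416}{\left(- \frac{215}{4} + 147 \sqrt{19}\right) - \frac{1}{652173}} = - \frac{2029416}{- \frac{140217199}{2608692} + 147 \sqrt{19}}$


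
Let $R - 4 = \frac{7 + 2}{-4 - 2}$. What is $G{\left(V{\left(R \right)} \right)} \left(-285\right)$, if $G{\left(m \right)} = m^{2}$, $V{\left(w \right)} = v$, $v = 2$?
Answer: $-1140$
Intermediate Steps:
$R = \frac{5}{2}$ ($R = 4 + \frac{7 + 2}{-4 - 2} = 4 + \frac{9}{-6} = 4 + 9 \left(- \frac{1}{6}\right) = 4 - \frac{3}{2} = \frac{5}{2} \approx 2.5$)
$V{\left(w \right)} = 2$
$G{\left(V{\left(R \right)} \right)} \left(-285\right) = 2^{2} \left(-285\right) = 4 \left(-285\right) = -1140$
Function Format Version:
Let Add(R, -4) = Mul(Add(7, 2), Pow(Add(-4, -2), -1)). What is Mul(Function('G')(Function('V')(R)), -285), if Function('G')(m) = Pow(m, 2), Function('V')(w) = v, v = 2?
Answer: -1140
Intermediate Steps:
R = Rational(5, 2) (R = Add(4, Mul(Add(7, 2), Pow(Add(-4, -2), -1))) = Add(4, Mul(9, Pow(-6, -1))) = Add(4, Mul(9, Rational(-1, 6))) = Add(4, Rational(-3, 2)) = Rational(5, 2) ≈ 2.5000)
Function('V')(w) = 2
Mul(Function('G')(Function('V')(R)), -285) = Mul(Pow(2, 2), -285) = Mul(4, -285) = -1140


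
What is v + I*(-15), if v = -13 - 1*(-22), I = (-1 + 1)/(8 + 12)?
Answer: 9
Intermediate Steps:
I = 0 (I = 0/20 = 0*(1/20) = 0)
v = 9 (v = -13 + 22 = 9)
v + I*(-15) = 9 + 0*(-15) = 9 + 0 = 9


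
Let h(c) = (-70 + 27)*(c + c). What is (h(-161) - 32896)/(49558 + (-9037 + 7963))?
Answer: -9525/24242 ≈ -0.39291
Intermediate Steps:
h(c) = -86*c
(h(-161) - 32896)/(49558 + (-9037 + 7963)) = (-86*(-161) - 32896)/(49558 + (-9037 + 7963)) = (13846 - 32896)/(49558 - 1074) = -19050/48484 = -19050*1/48484 = -9525/24242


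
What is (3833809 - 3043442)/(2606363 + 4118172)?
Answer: 790367/6724535 ≈ 0.11753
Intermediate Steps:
(3833809 - 3043442)/(2606363 + 4118172) = 790367/6724535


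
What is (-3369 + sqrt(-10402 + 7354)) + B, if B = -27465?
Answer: -30834 + 2*I*sqrt(762) ≈ -30834.0 + 55.209*I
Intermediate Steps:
(-3369 + sqrt(-10402 + 7354)) + B = (-3369 + sqrt(-10402 + 7354)) - 27465 = (-3369 + sqrt(-3048)) - 27465 = (-3369 + 2*I*sqrt(762)) - 27465 = -30834 + 2*I*sqrt(762)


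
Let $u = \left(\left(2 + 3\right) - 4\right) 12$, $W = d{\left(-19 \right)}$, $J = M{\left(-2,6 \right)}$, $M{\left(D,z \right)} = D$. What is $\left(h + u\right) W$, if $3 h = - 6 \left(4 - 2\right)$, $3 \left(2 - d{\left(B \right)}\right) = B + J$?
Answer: $72$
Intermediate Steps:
$J = -2$
$d{\left(B \right)} = \frac{8}{3} - \frac{B}{3}$ ($d{\left(B \right)} = 2 - \frac{B - 2}{3} = 2 - \frac{-2 + B}{3} = 2 - \left(- \frac{2}{3} + \frac{B}{3}\right) = \frac{8}{3} - \frac{B}{3}$)
$W = 9$ ($W = \frac{8}{3} - - \frac{19}{3} = \frac{8}{3} + \frac{19}{3} = 9$)
$u = 12$ ($u = \left(5 - 4\right) 12 = 1 \cdot 12 = 12$)
$h = -4$ ($h = \frac{\left(-6\right) \left(4 - 2\right)}{3} = \frac{\left(-6\right) 2}{3} = \frac{1}{3} \left(-12\right) = -4$)
$\left(h + u\right) W = \left(-4 + 12\right) 9 = 8 \cdot 9 = 72$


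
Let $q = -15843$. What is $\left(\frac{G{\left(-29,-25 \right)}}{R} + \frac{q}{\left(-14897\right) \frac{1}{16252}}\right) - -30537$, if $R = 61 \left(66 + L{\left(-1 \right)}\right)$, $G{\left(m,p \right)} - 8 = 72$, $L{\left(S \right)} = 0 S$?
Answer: $\frac{1434041917505}{29987661} \approx 47821.0$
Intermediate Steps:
$L{\left(S \right)} = 0$
$G{\left(m,p \right)} = 80$ ($G{\left(m,p \right)} = 8 + 72 = 80$)
$R = 4026$ ($R = 61 \left(66 + 0\right) = 61 \cdot 66 = 4026$)
$\left(\frac{G{\left(-29,-25 \right)}}{R} + \frac{q}{\left(-14897\right) \frac{1}{16252}}\right) - -30537 = \left(\frac{80}{4026} - \frac{15843}{\left(-14897\right) \frac{1}{16252}}\right) - -30537 = \left(80 \cdot \frac{1}{4026} - \frac{15843}{\left(-14897\right) \frac{1}{16252}}\right) + 30537 = \left(\frac{40}{2013} - \frac{15843}{- \frac{14897}{16252}}\right) + 30537 = \left(\frac{40}{2013} - - \frac{257480436}{14897}\right) + 30537 = \left(\frac{40}{2013} + \frac{257480436}{14897}\right) + 30537 = \frac{518308713548}{29987661} + 30537 = \frac{1434041917505}{29987661}$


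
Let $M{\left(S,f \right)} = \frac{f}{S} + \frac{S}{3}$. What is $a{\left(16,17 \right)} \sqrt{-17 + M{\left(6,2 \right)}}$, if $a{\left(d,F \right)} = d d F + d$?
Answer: $2912 i \sqrt{33} \approx 16728.0 i$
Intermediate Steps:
$a{\left(d,F \right)} = d + F d^{2}$ ($a{\left(d,F \right)} = d^{2} F + d = F d^{2} + d = d + F d^{2}$)
$M{\left(S,f \right)} = \frac{S}{3} + \frac{f}{S}$ ($M{\left(S,f \right)} = \frac{f}{S} + S \frac{1}{3} = \frac{f}{S} + \frac{S}{3} = \frac{S}{3} + \frac{f}{S}$)
$a{\left(16,17 \right)} \sqrt{-17 + M{\left(6,2 \right)}} = 16 \left(1 + 17 \cdot 16\right) \sqrt{-17 + \left(\frac{1}{3} \cdot 6 + \frac{2}{6}\right)} = 16 \left(1 + 272\right) \sqrt{-17 + \left(2 + 2 \cdot \frac{1}{6}\right)} = 16 \cdot 273 \sqrt{-17 + \left(2 + \frac{1}{3}\right)} = 4368 \sqrt{-17 + \frac{7}{3}} = 4368 \sqrt{- \frac{44}{3}} = 4368 \frac{2 i \sqrt{33}}{3} = 2912 i \sqrt{33}$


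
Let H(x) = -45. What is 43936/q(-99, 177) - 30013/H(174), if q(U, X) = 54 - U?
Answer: 729901/765 ≈ 954.12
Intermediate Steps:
43936/q(-99, 177) - 30013/H(174) = 43936/(54 - 1*(-99)) - 30013/(-45) = 43936/(54 + 99) - 30013*(-1/45) = 43936/153 + 30013/45 = 729901/765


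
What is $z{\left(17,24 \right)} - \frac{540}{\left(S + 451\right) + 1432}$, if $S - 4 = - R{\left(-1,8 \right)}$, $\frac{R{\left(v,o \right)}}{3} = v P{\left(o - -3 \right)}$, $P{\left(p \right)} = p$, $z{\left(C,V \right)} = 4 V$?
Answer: $\frac{3063}{32} \approx 95.719$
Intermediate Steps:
$R{\left(v,o \right)} = 3 v \left(3 + o\right)$ ($R{\left(v,o \right)} = 3 v \left(o - -3\right) = 3 v \left(o + 3\right) = 3 v \left(3 + o\right)$)
$S = 37$ ($S = 4 - 3 \left(-1\right) \left(3 + 8\right) = 4 - 3 \left(-1\right) 11 = 4 - -33 = 4 + 33 = 37$)
$z{\left(17,24 \right)} - \frac{540}{\left(S + 451\right) + 1432} = 4 \cdot 24 - \frac{540}{\left(37 + 451\right) + 1432} = 96 - \frac{540}{488 + 1432} = 96 - \frac{540}{1920} = 96 - \frac{9}{32} = \frac{3063}{32}$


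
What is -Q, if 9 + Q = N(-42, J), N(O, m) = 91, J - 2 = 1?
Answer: -82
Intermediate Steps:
J = 3 (J = 2 + 1 = 3)
Q = 82 (Q = -9 + 91 = 82)
-Q = -1*82 = -82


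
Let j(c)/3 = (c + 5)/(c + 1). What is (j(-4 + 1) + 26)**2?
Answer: 529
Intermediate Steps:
j(c) = 3*(5 + c)/(1 + c) (j(c) = 3*((c + 5)/(c + 1)) = 3*((5 + c)/(1 + c)) = 3*(5 + c)/(1 + c))
(j(-4 + 1) + 26)**2 = (3*(5 + (-4 + 1))/(1 + (-4 + 1)) + 26)**2 = (3*(5 - 3)/(1 - 3) + 26)**2 = (3*2/(-2) + 26)**2 = (3*(-1/2)*2 + 26)**2 = (-3 + 26)**2 = 23**2 = 529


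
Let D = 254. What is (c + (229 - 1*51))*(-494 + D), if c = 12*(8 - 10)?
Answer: -36960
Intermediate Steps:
c = -24 (c = 12*(-2) = -24)
(c + (229 - 1*51))*(-494 + D) = (-24 + (229 - 1*51))*(-494 + 254) = (-24 + (229 - 51))*(-240) = (-24 + 178)*(-240) = 154*(-240) = -36960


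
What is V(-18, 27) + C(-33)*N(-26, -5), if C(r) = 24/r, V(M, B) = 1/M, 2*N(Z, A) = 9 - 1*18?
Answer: 637/198 ≈ 3.2172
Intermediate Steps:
N(Z, A) = -9/2 (N(Z, A) = (9 - 1*18)/2 = (9 - 18)/2 = (½)*(-9) = -9/2)
V(-18, 27) + C(-33)*N(-26, -5) = 1/(-18) + (24/(-33))*(-9/2) = -1/18 + (24*(-1/33))*(-9/2) = -1/18 - 8/11*(-9/2) = -1/18 + 36/11 = 637/198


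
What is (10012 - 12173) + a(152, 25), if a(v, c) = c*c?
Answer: -1536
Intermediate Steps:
a(v, c) = c²
(10012 - 12173) + a(152, 25) = (10012 - 12173) + 25² = -2161 + 625 = -1536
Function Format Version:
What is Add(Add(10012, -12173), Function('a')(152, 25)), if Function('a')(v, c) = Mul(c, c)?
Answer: -1536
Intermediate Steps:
Function('a')(v, c) = Pow(c, 2)
Add(Add(10012, -12173), Function('a')(152, 25)) = Add(Add(10012, -12173), Pow(25, 2)) = Add(-2161, 625) = -1536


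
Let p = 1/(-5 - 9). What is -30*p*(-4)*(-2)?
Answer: 120/7 ≈ 17.143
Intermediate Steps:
p = -1/14 (p = 1/(-14) = -1/14 ≈ -0.071429)
-30*p*(-4)*(-2) = -(-15)*(-4)/7*(-2) = -30*2/7*(-2) = -60/7*(-2) = 120/7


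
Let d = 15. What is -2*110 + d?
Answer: -205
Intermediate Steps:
-2*110 + d = -2*110 + 15 = -220 + 15 = -205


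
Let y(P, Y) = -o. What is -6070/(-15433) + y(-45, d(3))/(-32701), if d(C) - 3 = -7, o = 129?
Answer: 200485927/504674533 ≈ 0.39726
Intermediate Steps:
d(C) = -4 (d(C) = 3 - 7 = -4)
y(P, Y) = -129 (y(P, Y) = -1*129 = -129)
-6070/(-15433) + y(-45, d(3))/(-32701) = -6070/(-15433) - 129/(-32701) = -6070*(-1/15433) - 129*(-1/32701) = 6070/15433 + 129/32701 = 200485927/504674533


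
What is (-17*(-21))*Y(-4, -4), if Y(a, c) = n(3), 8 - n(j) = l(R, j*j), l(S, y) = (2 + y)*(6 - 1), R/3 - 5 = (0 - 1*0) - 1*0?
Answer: -16779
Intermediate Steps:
R = 15 (R = 15 + 3*((0 - 1*0) - 1*0) = 15 + 3*((0 + 0) + 0) = 15 + 3*(0 + 0) = 15 + 3*0 = 15 + 0 = 15)
l(S, y) = 10 + 5*y (l(S, y) = (2 + y)*5 = 10 + 5*y)
n(j) = -2 - 5*j² (n(j) = 8 - (10 + 5*(j*j)) = 8 - (10 + 5*j²) = 8 + (-10 - 5*j²) = -2 - 5*j²)
Y(a, c) = -47 (Y(a, c) = -2 - 5*3² = -2 - 5*9 = -2 - 45 = -47)
(-17*(-21))*Y(-4, -4) = -17*(-21)*(-47) = 357*(-47) = -16779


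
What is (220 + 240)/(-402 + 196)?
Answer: -230/103 ≈ -2.2330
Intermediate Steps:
(220 + 240)/(-402 + 196) = 460/(-206) = 460*(-1/206) = -230/103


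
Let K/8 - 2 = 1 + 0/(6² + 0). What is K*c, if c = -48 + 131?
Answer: 1992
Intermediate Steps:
K = 24 (K = 16 + 8*(1 + 0/(6² + 0)) = 16 + 8*(1 + 0/(36 + 0)) = 16 + 8*(1 + 0/36) = 16 + 8*(1 + (1/36)*0) = 16 + 8*(1 + 0) = 16 + 8*1 = 16 + 8 = 24)
c = 83
K*c = 24*83 = 1992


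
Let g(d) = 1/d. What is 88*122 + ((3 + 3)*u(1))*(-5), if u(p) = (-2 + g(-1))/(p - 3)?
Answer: 10691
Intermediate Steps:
u(p) = -3/(-3 + p) (u(p) = (-2 + 1/(-1))/(p - 3) = (-2 - 1)/(-3 + p) = -3/(-3 + p))
88*122 + ((3 + 3)*u(1))*(-5) = 88*122 + ((3 + 3)*(-3/(-3 + 1)))*(-5) = 10736 + (6*(-3/(-2)))*(-5) = 10736 + (6*(-3*(-1/2)))*(-5) = 10736 + (6*(3/2))*(-5) = 10736 + 9*(-5) = 10736 - 45 = 10691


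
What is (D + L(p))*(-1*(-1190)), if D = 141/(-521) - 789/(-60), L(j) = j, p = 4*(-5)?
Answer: -8829443/1042 ≈ -8473.5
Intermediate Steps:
p = -20
D = 134203/10420 (D = 141*(-1/521) - 789*(-1/60) = -141/521 + 263/20 = 134203/10420 ≈ 12.879)
(D + L(p))*(-1*(-1190)) = (134203/10420 - 20)*(-1*(-1190)) = -74197/10420*1190 = -8829443/1042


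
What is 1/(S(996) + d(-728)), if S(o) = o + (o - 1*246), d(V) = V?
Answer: 1/1018 ≈ 0.00098232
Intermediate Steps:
S(o) = -246 + 2*o (S(o) = o + (o - 246) = o + (-246 + o) = -246 + 2*o)
1/(S(996) + d(-728)) = 1/((-246 + 2*996) - 728) = 1/((-246 + 1992) - 728) = 1/(1746 - 728) = 1/1018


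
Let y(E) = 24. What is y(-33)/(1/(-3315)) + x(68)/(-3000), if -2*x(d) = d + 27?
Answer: -95471981/1200 ≈ -79560.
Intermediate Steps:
x(d) = -27/2 - d/2 (x(d) = -(d + 27)/2 = -(27 + d)/2 = -27/2 - d/2)
y(-33)/(1/(-3315)) + x(68)/(-3000) = 24/(1/(-3315)) + (-27/2 - ½*68)/(-3000) = 24/(-1/3315) + (-27/2 - 34)*(-1/3000) = 24*(-3315) - 95/2*(-1/3000) = -79560 + 19/1200 = -95471981/1200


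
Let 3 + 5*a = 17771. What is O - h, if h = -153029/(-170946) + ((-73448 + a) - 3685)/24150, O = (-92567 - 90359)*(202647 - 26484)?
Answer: -55431288247941166849/1720144125 ≈ -3.2225e+10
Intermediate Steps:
a = 17768/5 (a = -⅗ + (⅕)*17771 = -⅗ + 17771/5 = 17768/5 ≈ 3553.6)
O = -32224792938 (O = -182926*176163 = -32224792938)
h = -3701022401/1720144125 (h = -153029/(-170946) + ((-73448 + 17768/5) - 3685)/24150 = -153029*(-1/170946) + (-349472/5 - 3685)*(1/24150) = 153029/170946 - 367897/5*1/24150 = 153029/170946 - 367897/120750 = -3701022401/1720144125 ≈ -2.1516)
O - h = -32224792938 - 1*(-3701022401/1720144125) = -32224792938 + 3701022401/1720144125 = -55431288247941166849/1720144125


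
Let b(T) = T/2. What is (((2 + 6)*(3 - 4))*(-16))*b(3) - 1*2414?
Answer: -2222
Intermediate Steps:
b(T) = T/2 (b(T) = T*(1/2) = T/2)
(((2 + 6)*(3 - 4))*(-16))*b(3) - 1*2414 = (((2 + 6)*(3 - 4))*(-16))*((1/2)*3) - 1*2414 = ((8*(-1))*(-16))*(3/2) - 2414 = -8*(-16)*(3/2) - 2414 = 128*(3/2) - 2414 = 192 - 2414 = -2222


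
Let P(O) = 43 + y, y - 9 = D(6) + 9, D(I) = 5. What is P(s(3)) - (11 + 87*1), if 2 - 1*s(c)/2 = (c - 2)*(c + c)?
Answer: -32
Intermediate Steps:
s(c) = 4 - 4*c*(-2 + c) (s(c) = 4 - 2*(c - 2)*(c + c) = 4 - 2*(-2 + c)*2*c = 4 - 4*c*(-2 + c))
y = 23 (y = 9 + (5 + 9) = 9 + 14 = 23)
P(O) = 66 (P(O) = 43 + 23 = 66)
P(s(3)) - (11 + 87*1) = 66 - (11 + 87*1) = 66 - (11 + 87) = 66 - 1*98 = 66 - 98 = -32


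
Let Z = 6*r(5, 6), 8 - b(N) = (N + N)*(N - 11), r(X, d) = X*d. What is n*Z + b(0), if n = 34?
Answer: 6128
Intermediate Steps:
b(N) = 8 - 2*N*(-11 + N) (b(N) = 8 - (N + N)*(N - 11) = 8 - 2*N*(-11 + N))
Z = 180 (Z = 6*(5*6) = 6*30 = 180)
n*Z + b(0) = 34*180 + (8 - 2*0² + 22*0) = 6120 + (8 - 2*0 + 0) = 6120 + (8 + 0 + 0) = 6120 + 8 = 6128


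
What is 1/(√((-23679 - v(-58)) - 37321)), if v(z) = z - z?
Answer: -I*√610/6100 ≈ -0.0040489*I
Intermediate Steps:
v(z) = 0
1/(√((-23679 - v(-58)) - 37321)) = 1/(√((-23679 - 1*0) - 37321)) = 1/(√((-23679 + 0) - 37321)) = 1/(√(-23679 - 37321)) = 1/(√(-61000)) = 1/(10*I*√610) = -I*√610/6100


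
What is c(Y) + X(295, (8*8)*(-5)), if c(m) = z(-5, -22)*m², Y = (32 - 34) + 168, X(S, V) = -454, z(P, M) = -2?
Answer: -55566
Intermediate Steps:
Y = 166 (Y = -2 + 168 = 166)
c(m) = -2*m²
c(Y) + X(295, (8*8)*(-5)) = -2*166² - 454 = -2*27556 - 454 = -55112 - 454 = -55566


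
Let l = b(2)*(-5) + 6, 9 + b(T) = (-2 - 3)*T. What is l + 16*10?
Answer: 261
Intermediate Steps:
b(T) = -9 - 5*T (b(T) = -9 + (-2 - 3)*T = -9 - 5*T)
l = 101 (l = (-9 - 5*2)*(-5) + 6 = (-9 - 10)*(-5) + 6 = -19*(-5) + 6 = 95 + 6 = 101)
l + 16*10 = 101 + 16*10 = 101 + 160 = 261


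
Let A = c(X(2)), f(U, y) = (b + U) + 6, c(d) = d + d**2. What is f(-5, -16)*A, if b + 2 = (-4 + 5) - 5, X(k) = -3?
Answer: -30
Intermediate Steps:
b = -6 (b = -2 + ((-4 + 5) - 5) = -2 + (1 - 5) = -2 - 4 = -6)
f(U, y) = U (f(U, y) = (-6 + U) + 6 = U)
A = 6 (A = -3*(1 - 3) = -3*(-2) = 6)
f(-5, -16)*A = -5*6 = -30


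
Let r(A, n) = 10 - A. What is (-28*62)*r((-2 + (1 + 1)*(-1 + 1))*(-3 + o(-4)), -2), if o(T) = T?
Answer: 6944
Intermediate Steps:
(-28*62)*r((-2 + (1 + 1)*(-1 + 1))*(-3 + o(-4)), -2) = (-28*62)*(10 - (-2 + (1 + 1)*(-1 + 1))*(-3 - 4)) = -1736*(10 - (-2 + 2*0)*(-7)) = -1736*(10 - (-2 + 0)*(-7)) = -1736*(10 - (-2)*(-7)) = -1736*(10 - 1*14) = -1736*(10 - 14) = -1736*(-4) = 6944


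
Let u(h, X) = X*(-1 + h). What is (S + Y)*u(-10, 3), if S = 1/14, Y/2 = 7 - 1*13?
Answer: 5511/14 ≈ 393.64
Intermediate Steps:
Y = -12 (Y = 2*(7 - 1*13) = 2*(7 - 13) = 2*(-6) = -12)
S = 1/14 ≈ 0.071429
(S + Y)*u(-10, 3) = (1/14 - 12)*(3*(-1 - 10)) = -501*(-11)/14 = -167/14*(-33) = 5511/14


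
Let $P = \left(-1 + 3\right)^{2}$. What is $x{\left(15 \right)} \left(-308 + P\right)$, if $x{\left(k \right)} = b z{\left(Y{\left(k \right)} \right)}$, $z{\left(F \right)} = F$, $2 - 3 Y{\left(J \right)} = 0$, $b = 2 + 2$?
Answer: $- \frac{2432}{3} \approx -810.67$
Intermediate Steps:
$b = 4$
$Y{\left(J \right)} = \frac{2}{3}$ ($Y{\left(J \right)} = \frac{2}{3} - 0 = \frac{2}{3} + 0 = \frac{2}{3}$)
$P = 4$ ($P = 2^{2} = 4$)
$x{\left(k \right)} = \frac{8}{3}$ ($x{\left(k \right)} = 4 \cdot \frac{2}{3} = \frac{8}{3}$)
$x{\left(15 \right)} \left(-308 + P\right) = \frac{8 \left(-308 + 4\right)}{3} = \frac{8}{3} \left(-304\right) = - \frac{2432}{3}$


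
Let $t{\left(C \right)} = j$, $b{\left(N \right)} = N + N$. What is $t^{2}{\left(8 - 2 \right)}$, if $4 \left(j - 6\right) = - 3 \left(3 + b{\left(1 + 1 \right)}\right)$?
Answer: $\frac{9}{16} \approx 0.5625$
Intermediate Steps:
$b{\left(N \right)} = 2 N$
$j = \frac{3}{4}$ ($j = 6 + \frac{\left(-3\right) \left(3 + 2 \left(1 + 1\right)\right)}{4} = 6 + \frac{\left(-3\right) \left(3 + 2 \cdot 2\right)}{4} = 6 + \frac{\left(-3\right) \left(3 + 4\right)}{4} = 6 + \frac{\left(-3\right) 7}{4} = 6 + \frac{1}{4} \left(-21\right) = 6 - \frac{21}{4} = \frac{3}{4} \approx 0.75$)
$t{\left(C \right)} = \frac{3}{4}$
$t^{2}{\left(8 - 2 \right)} = \left(\frac{3}{4}\right)^{2} = \frac{9}{16}$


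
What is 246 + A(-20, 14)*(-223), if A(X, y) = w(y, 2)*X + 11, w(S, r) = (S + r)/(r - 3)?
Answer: -73567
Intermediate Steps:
w(S, r) = (S + r)/(-3 + r)
A(X, y) = 11 + X*(-2 - y) (A(X, y) = ((y + 2)/(-3 + 2))*X + 11 = ((2 + y)/(-1))*X + 11 = (-(2 + y))*X + 11 = (-2 - y)*X + 11 = X*(-2 - y) + 11 = 11 + X*(-2 - y))
246 + A(-20, 14)*(-223) = 246 + (11 - 1*(-20)*(2 + 14))*(-223) = 246 + (11 - 1*(-20)*16)*(-223) = 246 + (11 + 320)*(-223) = 246 + 331*(-223) = 246 - 73813 = -73567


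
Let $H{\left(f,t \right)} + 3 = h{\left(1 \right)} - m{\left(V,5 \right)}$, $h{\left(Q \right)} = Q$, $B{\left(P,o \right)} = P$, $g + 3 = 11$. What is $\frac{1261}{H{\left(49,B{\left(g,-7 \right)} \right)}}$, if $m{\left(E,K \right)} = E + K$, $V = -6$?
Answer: $-1261$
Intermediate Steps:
$g = 8$ ($g = -3 + 11 = 8$)
$H{\left(f,t \right)} = -1$ ($H{\left(f,t \right)} = -3 + \left(1 - \left(-6 + 5\right)\right) = -3 + \left(1 - -1\right) = -3 + \left(1 + 1\right) = -3 + 2 = -1$)
$\frac{1261}{H{\left(49,B{\left(g,-7 \right)} \right)}} = \frac{1261}{-1} = 1261 \left(-1\right) = -1261$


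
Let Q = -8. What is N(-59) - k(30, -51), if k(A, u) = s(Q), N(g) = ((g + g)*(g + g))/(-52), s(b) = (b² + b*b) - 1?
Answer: -5132/13 ≈ -394.77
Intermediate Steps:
s(b) = -1 + 2*b² (s(b) = (b² + b²) - 1 = 2*b² - 1 = -1 + 2*b²)
N(g) = -g²/13 (N(g) = ((2*g)*(2*g))*(-1/52) = (4*g²)*(-1/52) = -g²/13)
k(A, u) = 127 (k(A, u) = -1 + 2*(-8)² = -1 + 2*64 = -1 + 128 = 127)
N(-59) - k(30, -51) = -1/13*(-59)² - 1*127 = -1/13*3481 - 127 = -3481/13 - 127 = -5132/13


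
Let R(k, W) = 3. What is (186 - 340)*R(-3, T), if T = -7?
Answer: -462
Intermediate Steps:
(186 - 340)*R(-3, T) = (186 - 340)*3 = -154*3 = -462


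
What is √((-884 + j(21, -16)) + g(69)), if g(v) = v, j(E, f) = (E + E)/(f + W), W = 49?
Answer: I*√98461/11 ≈ 28.526*I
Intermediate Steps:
j(E, f) = 2*E/(49 + f) (j(E, f) = (E + E)/(f + 49) = (2*E)/(49 + f) = 2*E/(49 + f))
√((-884 + j(21, -16)) + g(69)) = √((-884 + 2*21/(49 - 16)) + 69) = √((-884 + 2*21/33) + 69) = √((-884 + 2*21*(1/33)) + 69) = √((-884 + 14/11) + 69) = √(-9710/11 + 69) = √(-8951/11) = I*√98461/11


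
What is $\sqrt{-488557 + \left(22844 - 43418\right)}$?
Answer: $i \sqrt{509131} \approx 713.53 i$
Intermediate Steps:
$\sqrt{-488557 + \left(22844 - 43418\right)} = \sqrt{-488557 - 20574} = \sqrt{-509131} = i \sqrt{509131}$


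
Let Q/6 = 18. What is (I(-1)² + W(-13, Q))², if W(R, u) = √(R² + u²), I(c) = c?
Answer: (1 + √11833)² ≈ 12052.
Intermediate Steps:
Q = 108 (Q = 6*18 = 108)
(I(-1)² + W(-13, Q))² = ((-1)² + √((-13)² + 108²))² = (1 + √(169 + 11664))² = (1 + √11833)²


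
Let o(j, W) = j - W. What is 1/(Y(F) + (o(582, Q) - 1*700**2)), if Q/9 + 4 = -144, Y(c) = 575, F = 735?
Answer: -1/487511 ≈ -2.0512e-6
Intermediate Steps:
Q = -1332 (Q = -36 + 9*(-144) = -36 - 1296 = -1332)
1/(Y(F) + (o(582, Q) - 1*700**2)) = 1/(575 + ((582 - 1*(-1332)) - 1*700**2)) = 1/(575 + ((582 + 1332) - 1*490000)) = 1/(575 + (1914 - 490000)) = 1/(575 - 488086) = 1/(-487511) = -1/487511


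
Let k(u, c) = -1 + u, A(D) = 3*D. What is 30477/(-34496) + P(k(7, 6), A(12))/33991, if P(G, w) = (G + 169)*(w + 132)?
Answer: -21761307/1172553536 ≈ -0.018559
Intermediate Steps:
P(G, w) = (132 + w)*(169 + G) (P(G, w) = (169 + G)*(132 + w) = (132 + w)*(169 + G))
30477/(-34496) + P(k(7, 6), A(12))/33991 = 30477/(-34496) + (22308 + 132*(-1 + 7) + 169*(3*12) + (-1 + 7)*(3*12))/33991 = 30477*(-1/34496) + (22308 + 132*6 + 169*36 + 6*36)*(1/33991) = -30477/34496 + (22308 + 792 + 6084 + 216)*(1/33991) = -30477/34496 + 29400*(1/33991) = -30477/34496 + 29400/33991 = -21761307/1172553536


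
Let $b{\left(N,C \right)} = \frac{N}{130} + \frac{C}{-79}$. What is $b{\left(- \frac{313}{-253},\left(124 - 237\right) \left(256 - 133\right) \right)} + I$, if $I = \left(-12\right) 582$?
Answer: $- \frac{17689434203}{2598310} \approx -6808.1$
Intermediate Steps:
$b{\left(N,C \right)} = - \frac{C}{79} + \frac{N}{130}$ ($b{\left(N,C \right)} = N \frac{1}{130} + C \left(- \frac{1}{79}\right) = \frac{N}{130} - \frac{C}{79} = - \frac{C}{79} + \frac{N}{130}$)
$I = -6984$
$b{\left(- \frac{313}{-253},\left(124 - 237\right) \left(256 - 133\right) \right)} + I = \left(- \frac{\left(124 - 237\right) \left(256 - 133\right)}{79} + \frac{\left(-313\right) \frac{1}{-253}}{130}\right) - 6984 = \left(- \frac{\left(-113\right) 123}{79} + \frac{\left(-313\right) \left(- \frac{1}{253}\right)}{130}\right) - 6984 = \left(\left(- \frac{1}{79}\right) \left(-13899\right) + \frac{1}{130} \cdot \frac{313}{253}\right) - 6984 = \left(\frac{13899}{79} + \frac{313}{32890}\right) - 6984 = \frac{457162837}{2598310} - 6984 = - \frac{17689434203}{2598310}$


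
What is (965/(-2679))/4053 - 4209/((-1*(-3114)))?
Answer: -26312189/19465614 ≈ -1.3517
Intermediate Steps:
(965/(-2679))/4053 - 4209/((-1*(-3114))) = (965*(-1/2679))*(1/4053) - 4209/3114 = -965/2679*1/4053 - 4209*1/3114 = -5/56259 - 1403/1038 = -26312189/19465614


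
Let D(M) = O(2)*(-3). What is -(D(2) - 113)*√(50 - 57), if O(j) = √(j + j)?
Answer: 119*I*√7 ≈ 314.84*I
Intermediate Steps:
O(j) = √2*√j (O(j) = √(2*j) = √2*√j)
D(M) = -6 (D(M) = (√2*√2)*(-3) = 2*(-3) = -6)
-(D(2) - 113)*√(50 - 57) = -(-6 - 113)*√(50 - 57) = -(-119)*√(-7) = -(-119)*I*√7 = 119*I*√7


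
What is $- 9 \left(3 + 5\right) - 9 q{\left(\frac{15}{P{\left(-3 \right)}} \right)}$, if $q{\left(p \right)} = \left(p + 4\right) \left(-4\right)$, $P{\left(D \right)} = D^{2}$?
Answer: $132$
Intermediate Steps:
$q{\left(p \right)} = -16 - 4 p$ ($q{\left(p \right)} = \left(4 + p\right) \left(-4\right) = -16 - 4 p$)
$- 9 \left(3 + 5\right) - 9 q{\left(\frac{15}{P{\left(-3 \right)}} \right)} = - 9 \left(3 + 5\right) - 9 \left(-16 - 4 \frac{15}{\left(-3\right)^{2}}\right) = \left(-9\right) 8 - 9 \left(-16 - 4 \cdot \frac{15}{9}\right) = -72 - 9 \left(-16 - 4 \cdot 15 \cdot \frac{1}{9}\right) = -72 - 9 \left(-16 - \frac{20}{3}\right) = -72 - -204 = -72 + 204 = 132$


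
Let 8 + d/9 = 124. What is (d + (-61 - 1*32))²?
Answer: 904401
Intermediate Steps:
d = 1044 (d = -72 + 9*124 = -72 + 1116 = 1044)
(d + (-61 - 1*32))² = (1044 + (-61 - 1*32))² = (1044 + (-61 - 32))² = (1044 - 93)² = 951² = 904401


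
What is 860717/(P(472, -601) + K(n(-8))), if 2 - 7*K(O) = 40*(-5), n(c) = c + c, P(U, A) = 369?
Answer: 6025019/2785 ≈ 2163.4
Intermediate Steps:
n(c) = 2*c
K(O) = 202/7 (K(O) = 2/7 - 40*(-5)/7 = 2/7 - ⅐*(-200) = 2/7 + 200/7 = 202/7)
860717/(P(472, -601) + K(n(-8))) = 860717/(369 + 202/7) = 860717/(2785/7) = 860717*(7/2785) = 6025019/2785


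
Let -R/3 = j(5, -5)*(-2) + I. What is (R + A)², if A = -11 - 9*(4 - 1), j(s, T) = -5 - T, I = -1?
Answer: 1225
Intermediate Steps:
R = 3 (R = -3*((-5 - 1*(-5))*(-2) - 1) = -3*((-5 + 5)*(-2) - 1) = -3*(0*(-2) - 1) = -3*(0 - 1) = -3*(-1) = 3)
A = -38 (A = -11 - 9*3 = -11 - 27 = -38)
(R + A)² = (3 - 38)² = (-35)² = 1225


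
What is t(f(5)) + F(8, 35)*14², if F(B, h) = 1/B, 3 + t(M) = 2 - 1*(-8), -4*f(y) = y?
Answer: 63/2 ≈ 31.500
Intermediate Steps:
f(y) = -y/4
t(M) = 7 (t(M) = -3 + (2 - 1*(-8)) = -3 + (2 + 8) = -3 + 10 = 7)
t(f(5)) + F(8, 35)*14² = 7 + 14²/8 = 7 + (⅛)*196 = 7 + 49/2 = 63/2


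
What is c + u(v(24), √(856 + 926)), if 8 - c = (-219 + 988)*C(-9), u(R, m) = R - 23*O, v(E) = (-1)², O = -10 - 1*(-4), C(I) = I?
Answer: 7068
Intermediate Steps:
O = -6 (O = -10 + 4 = -6)
v(E) = 1
u(R, m) = 138 + R (u(R, m) = R - 23*(-6) = R + 138 = 138 + R)
c = 6929 (c = 8 - (-219 + 988)*(-9) = 8 - 769*(-9) = 8 - 1*(-6921) = 8 + 6921 = 6929)
c + u(v(24), √(856 + 926)) = 6929 + (138 + 1) = 6929 + 139 = 7068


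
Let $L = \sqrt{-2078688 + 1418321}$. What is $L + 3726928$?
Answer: $3726928 + i \sqrt{660367} \approx 3.7269 \cdot 10^{6} + 812.63 i$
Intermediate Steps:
$L = i \sqrt{660367}$ ($L = \sqrt{-660367} = i \sqrt{660367} \approx 812.63 i$)
$L + 3726928 = i \sqrt{660367} + 3726928 = 3726928 + i \sqrt{660367}$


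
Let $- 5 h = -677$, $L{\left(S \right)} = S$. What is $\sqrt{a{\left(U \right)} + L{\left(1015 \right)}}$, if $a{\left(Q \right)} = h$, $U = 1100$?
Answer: $\frac{2 \sqrt{7190}}{5} \approx 33.918$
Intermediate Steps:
$h = \frac{677}{5}$ ($h = \left(- \frac{1}{5}\right) \left(-677\right) = \frac{677}{5} \approx 135.4$)
$a{\left(Q \right)} = \frac{677}{5}$
$\sqrt{a{\left(U \right)} + L{\left(1015 \right)}} = \sqrt{\frac{677}{5} + 1015} = \sqrt{\frac{5752}{5}} = \frac{2 \sqrt{7190}}{5}$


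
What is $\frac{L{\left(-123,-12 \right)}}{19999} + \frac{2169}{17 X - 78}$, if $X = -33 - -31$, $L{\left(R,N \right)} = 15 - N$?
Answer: $- \frac{6196401}{319984} \approx -19.365$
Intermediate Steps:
$X = -2$ ($X = -33 + 31 = -2$)
$\frac{L{\left(-123,-12 \right)}}{19999} + \frac{2169}{17 X - 78} = \frac{15 - -12}{19999} + \frac{2169}{17 \left(-2\right) - 78} = \left(15 + 12\right) \frac{1}{19999} + \frac{2169}{-34 - 78} = 27 \cdot \frac{1}{19999} + \frac{2169}{-112} = \frac{27}{19999} + 2169 \left(- \frac{1}{112}\right) = \frac{27}{19999} - \frac{2169}{112} = - \frac{6196401}{319984}$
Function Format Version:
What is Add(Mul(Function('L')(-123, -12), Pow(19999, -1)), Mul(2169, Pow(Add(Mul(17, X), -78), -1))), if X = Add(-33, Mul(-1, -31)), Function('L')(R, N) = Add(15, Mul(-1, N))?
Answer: Rational(-6196401, 319984) ≈ -19.365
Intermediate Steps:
X = -2 (X = Add(-33, 31) = -2)
Add(Mul(Function('L')(-123, -12), Pow(19999, -1)), Mul(2169, Pow(Add(Mul(17, X), -78), -1))) = Add(Mul(Add(15, Mul(-1, -12)), Pow(19999, -1)), Mul(2169, Pow(Add(Mul(17, -2), -78), -1))) = Add(Mul(Add(15, 12), Rational(1, 19999)), Mul(2169, Pow(Add(-34, -78), -1))) = Add(Mul(27, Rational(1, 19999)), Mul(2169, Pow(-112, -1))) = Add(Rational(27, 19999), Mul(2169, Rational(-1, 112))) = Add(Rational(27, 19999), Rational(-2169, 112)) = Rational(-6196401, 319984)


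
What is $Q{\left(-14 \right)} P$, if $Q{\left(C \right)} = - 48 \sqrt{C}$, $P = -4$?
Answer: $192 i \sqrt{14} \approx 718.4 i$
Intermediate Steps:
$Q{\left(-14 \right)} P = - 48 \sqrt{-14} \left(-4\right) = - 48 i \sqrt{14} \left(-4\right) = 192 i \sqrt{14}$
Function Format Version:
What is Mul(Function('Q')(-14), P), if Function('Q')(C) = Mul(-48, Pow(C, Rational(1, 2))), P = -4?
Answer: Mul(192, I, Pow(14, Rational(1, 2))) ≈ Mul(718.40, I)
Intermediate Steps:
Mul(Function('Q')(-14), P) = Mul(Mul(-48, Pow(-14, Rational(1, 2))), -4) = Mul(Mul(-48, Mul(I, Pow(14, Rational(1, 2)))), -4) = Mul(Mul(-48, I, Pow(14, Rational(1, 2))), -4) = Mul(192, I, Pow(14, Rational(1, 2)))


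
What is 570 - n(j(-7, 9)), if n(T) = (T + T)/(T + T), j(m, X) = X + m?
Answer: 569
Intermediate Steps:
n(T) = 1 (n(T) = (2*T)/((2*T)) = (2*T)*(1/(2*T)) = 1)
570 - n(j(-7, 9)) = 570 - 1*1 = 570 - 1 = 569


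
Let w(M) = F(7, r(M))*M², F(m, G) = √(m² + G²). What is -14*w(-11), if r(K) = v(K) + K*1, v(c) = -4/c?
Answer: -154*√19618 ≈ -21570.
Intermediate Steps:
r(K) = K - 4/K (r(K) = -4/K + K*1 = -4/K + K = K - 4/K)
F(m, G) = √(G² + m²)
w(M) = M²*√(49 + (M - 4/M)²) (w(M) = √((M - 4/M)² + 7²)*M² = √((M - 4/M)² + 49)*M² = √(49 + (M - 4/M)²)*M² = M²*√(49 + (M - 4/M)²))
-14*w(-11) = -14*(-11)²*√(41 + (-11)² + 16/(-11)²) = -1694*√(41 + 121 + 16*(1/121)) = -1694*√(41 + 121 + 16/121) = -1694*√(19618/121) = -1694*√19618/11 = -154*√19618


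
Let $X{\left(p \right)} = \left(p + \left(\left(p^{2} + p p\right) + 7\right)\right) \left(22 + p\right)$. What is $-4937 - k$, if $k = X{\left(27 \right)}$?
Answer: $-78045$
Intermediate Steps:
$X{\left(p \right)} = \left(22 + p\right) \left(7 + p + 2 p^{2}\right)$ ($X{\left(p \right)} = \left(p + \left(\left(p^{2} + p^{2}\right) + 7\right)\right) \left(22 + p\right) = \left(p + \left(2 p^{2} + 7\right)\right) \left(22 + p\right) = \left(p + \left(7 + 2 p^{2}\right)\right) \left(22 + p\right) = \left(7 + p + 2 p^{2}\right) \left(22 + p\right) = \left(22 + p\right) \left(7 + p + 2 p^{2}\right)$)
$k = 73108$ ($k = 154 + 2 \cdot 27^{3} + 29 \cdot 27 + 45 \cdot 27^{2} = 154 + 2 \cdot 19683 + 783 + 45 \cdot 729 = 154 + 39366 + 783 + 32805 = 73108$)
$-4937 - k = -4937 - 73108 = -78045$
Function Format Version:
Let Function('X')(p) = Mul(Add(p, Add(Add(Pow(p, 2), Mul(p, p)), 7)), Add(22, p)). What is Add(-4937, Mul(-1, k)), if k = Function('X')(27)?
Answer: -78045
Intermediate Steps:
Function('X')(p) = Mul(Add(22, p), Add(7, p, Mul(2, Pow(p, 2)))) (Function('X')(p) = Mul(Add(p, Add(Add(Pow(p, 2), Pow(p, 2)), 7)), Add(22, p)) = Mul(Add(p, Add(Mul(2, Pow(p, 2)), 7)), Add(22, p)) = Mul(Add(p, Add(7, Mul(2, Pow(p, 2)))), Add(22, p)) = Mul(Add(7, p, Mul(2, Pow(p, 2))), Add(22, p)) = Mul(Add(22, p), Add(7, p, Mul(2, Pow(p, 2)))))
k = 73108 (k = Add(154, Mul(2, Pow(27, 3)), Mul(29, 27), Mul(45, Pow(27, 2))) = Add(154, Mul(2, 19683), 783, Mul(45, 729)) = Add(154, 39366, 783, 32805) = 73108)
Add(-4937, Mul(-1, k)) = Add(-4937, Mul(-1, 73108)) = Add(-4937, -73108) = -78045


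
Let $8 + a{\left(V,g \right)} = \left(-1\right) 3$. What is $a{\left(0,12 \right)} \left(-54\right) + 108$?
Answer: $702$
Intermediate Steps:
$a{\left(V,g \right)} = -11$ ($a{\left(V,g \right)} = -8 - 3 = -11$)
$a{\left(0,12 \right)} \left(-54\right) + 108 = \left(-11\right) \left(-54\right) + 108 = 594 + 108 = 702$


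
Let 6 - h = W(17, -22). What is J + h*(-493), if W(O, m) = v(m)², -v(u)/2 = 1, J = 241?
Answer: -745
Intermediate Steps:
v(u) = -2 (v(u) = -2*1 = -2)
W(O, m) = 4 (W(O, m) = (-2)² = 4)
h = 2 (h = 6 - 1*4 = 6 - 4 = 2)
J + h*(-493) = 241 + 2*(-493) = 241 - 986 = -745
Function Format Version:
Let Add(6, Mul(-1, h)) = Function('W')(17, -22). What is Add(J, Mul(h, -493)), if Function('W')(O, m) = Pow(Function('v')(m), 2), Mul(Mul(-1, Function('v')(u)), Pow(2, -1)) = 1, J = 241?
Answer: -745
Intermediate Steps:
Function('v')(u) = -2 (Function('v')(u) = Mul(-2, 1) = -2)
Function('W')(O, m) = 4 (Function('W')(O, m) = Pow(-2, 2) = 4)
h = 2 (h = Add(6, Mul(-1, 4)) = Add(6, -4) = 2)
Add(J, Mul(h, -493)) = Add(241, Mul(2, -493)) = Add(241, -986) = -745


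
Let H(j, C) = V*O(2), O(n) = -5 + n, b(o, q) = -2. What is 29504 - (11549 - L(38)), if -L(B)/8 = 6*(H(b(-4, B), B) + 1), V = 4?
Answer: 18483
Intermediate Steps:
H(j, C) = -12 (H(j, C) = 4*(-5 + 2) = 4*(-3) = -12)
L(B) = 528 (L(B) = -48*(-12 + 1) = -48*(-11) = -8*(-66) = 528)
29504 - (11549 - L(38)) = 29504 - (11549 - 1*528) = 29504 - (11549 - 528) = 29504 - 1*11021 = 29504 - 11021 = 18483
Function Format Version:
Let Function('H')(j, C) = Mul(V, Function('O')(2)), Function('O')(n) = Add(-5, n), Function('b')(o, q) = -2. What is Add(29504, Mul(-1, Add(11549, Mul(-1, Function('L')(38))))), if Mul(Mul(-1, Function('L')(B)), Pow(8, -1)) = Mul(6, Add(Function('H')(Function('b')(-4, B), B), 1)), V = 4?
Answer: 18483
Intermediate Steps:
Function('H')(j, C) = -12 (Function('H')(j, C) = Mul(4, Add(-5, 2)) = Mul(4, -3) = -12)
Function('L')(B) = 528 (Function('L')(B) = Mul(-8, Mul(6, Add(-12, 1))) = Mul(-8, Mul(6, -11)) = Mul(-8, -66) = 528)
Add(29504, Mul(-1, Add(11549, Mul(-1, Function('L')(38))))) = Add(29504, Mul(-1, Add(11549, Mul(-1, 528)))) = Add(29504, Mul(-1, Add(11549, -528))) = Add(29504, Mul(-1, 11021)) = Add(29504, -11021) = 18483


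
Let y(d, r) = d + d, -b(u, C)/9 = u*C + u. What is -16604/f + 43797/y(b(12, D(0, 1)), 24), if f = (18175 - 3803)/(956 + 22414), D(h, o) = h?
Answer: -7037092847/258696 ≈ -27202.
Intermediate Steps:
b(u, C) = -9*u - 9*C*u (b(u, C) = -9*(u*C + u) = -9*(C*u + u) = -9*(u + C*u) = -9*u - 9*C*u)
y(d, r) = 2*d
f = 7186/11685 (f = 14372/23370 = 14372*(1/23370) = 7186/11685 ≈ 0.61498)
-16604/f + 43797/y(b(12, D(0, 1)), 24) = -16604/7186/11685 + 43797/((2*(-9*12*(1 + 0)))) = -16604*11685/7186 + 43797/((2*(-9*12*1))) = -97008870/3593 + 43797/((2*(-108))) = -97008870/3593 + 43797/(-216) = -97008870/3593 + 43797*(-1/216) = -97008870/3593 - 14599/72 = -7037092847/258696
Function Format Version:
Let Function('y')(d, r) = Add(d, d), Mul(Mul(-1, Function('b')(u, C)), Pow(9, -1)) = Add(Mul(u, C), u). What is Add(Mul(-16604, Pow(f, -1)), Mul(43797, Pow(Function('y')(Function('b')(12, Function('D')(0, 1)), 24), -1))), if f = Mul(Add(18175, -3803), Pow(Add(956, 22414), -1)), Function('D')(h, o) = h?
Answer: Rational(-7037092847, 258696) ≈ -27202.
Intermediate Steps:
Function('b')(u, C) = Add(Mul(-9, u), Mul(-9, C, u)) (Function('b')(u, C) = Mul(-9, Add(Mul(u, C), u)) = Mul(-9, Add(Mul(C, u), u)) = Mul(-9, Add(u, Mul(C, u))) = Add(Mul(-9, u), Mul(-9, C, u)))
Function('y')(d, r) = Mul(2, d)
f = Rational(7186, 11685) (f = Mul(14372, Pow(23370, -1)) = Mul(14372, Rational(1, 23370)) = Rational(7186, 11685) ≈ 0.61498)
Add(Mul(-16604, Pow(f, -1)), Mul(43797, Pow(Function('y')(Function('b')(12, Function('D')(0, 1)), 24), -1))) = Add(Mul(-16604, Pow(Rational(7186, 11685), -1)), Mul(43797, Pow(Mul(2, Mul(-9, 12, Add(1, 0))), -1))) = Add(Mul(-16604, Rational(11685, 7186)), Mul(43797, Pow(Mul(2, Mul(-9, 12, 1)), -1))) = Add(Rational(-97008870, 3593), Mul(43797, Pow(Mul(2, -108), -1))) = Add(Rational(-97008870, 3593), Mul(43797, Pow(-216, -1))) = Add(Rational(-97008870, 3593), Mul(43797, Rational(-1, 216))) = Add(Rational(-97008870, 3593), Rational(-14599, 72)) = Rational(-7037092847, 258696)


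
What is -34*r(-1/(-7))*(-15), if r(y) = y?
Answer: 510/7 ≈ 72.857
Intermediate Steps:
-34*r(-1/(-7))*(-15) = -(-34)/(-7)*(-15) = -(-34)*(-1)/7*(-15) = -34*⅐*(-15) = -34/7*(-15) = 510/7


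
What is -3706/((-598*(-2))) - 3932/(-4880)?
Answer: -836413/364780 ≈ -2.2929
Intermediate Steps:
-3706/((-598*(-2))) - 3932/(-4880) = -3706/1196 - 3932*(-1/4880) = -3706*1/1196 + 983/1220 = -1853/598 + 983/1220 = -836413/364780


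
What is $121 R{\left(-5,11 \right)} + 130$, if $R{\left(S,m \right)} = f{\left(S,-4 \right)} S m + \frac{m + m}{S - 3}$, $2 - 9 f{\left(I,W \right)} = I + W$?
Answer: $- \frac{300119}{36} \approx -8336.6$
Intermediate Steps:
$f{\left(I,W \right)} = \frac{2}{9} - \frac{I}{9} - \frac{W}{9}$ ($f{\left(I,W \right)} = \frac{2}{9} - \frac{I + W}{9} = \frac{2}{9} - \left(\frac{I}{9} + \frac{W}{9}\right) = \frac{2}{9} - \frac{I}{9} - \frac{W}{9}$)
$R{\left(S,m \right)} = \frac{2 m}{-3 + S} + S m \left(\frac{2}{3} - \frac{S}{9}\right)$ ($R{\left(S,m \right)} = \left(\frac{2}{9} - \frac{S}{9} - - \frac{4}{9}\right) S m + \frac{m + m}{S - 3} = \left(\frac{2}{9} - \frac{S}{9} + \frac{4}{9}\right) S m + \frac{2 m}{-3 + S} = \left(\frac{2}{3} - \frac{S}{9}\right) S m + \frac{2 m}{-3 + S} = S \left(\frac{2}{3} - \frac{S}{9}\right) m + \frac{2 m}{-3 + S} = S m \left(\frac{2}{3} - \frac{S}{9}\right) + \frac{2 m}{-3 + S} = \frac{2 m}{-3 + S} + S m \left(\frac{2}{3} - \frac{S}{9}\right)$)
$121 R{\left(-5,11 \right)} + 130 = 121 \cdot \frac{1}{9} \cdot 11 \frac{1}{-3 - 5} \left(18 - \left(-5\right)^{3} - -90 + 9 \left(-5\right)^{2}\right) + 130 = 121 \cdot \frac{1}{9} \cdot 11 \frac{1}{-8} \left(18 - -125 + 90 + 9 \cdot 25\right) + 130 = 121 \cdot \frac{1}{9} \cdot 11 \left(- \frac{1}{8}\right) \left(18 + 125 + 90 + 225\right) + 130 = 121 \cdot \frac{1}{9} \cdot 11 \left(- \frac{1}{8}\right) 458 + 130 = 121 \left(- \frac{2519}{36}\right) + 130 = - \frac{304799}{36} + 130 = - \frac{300119}{36}$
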